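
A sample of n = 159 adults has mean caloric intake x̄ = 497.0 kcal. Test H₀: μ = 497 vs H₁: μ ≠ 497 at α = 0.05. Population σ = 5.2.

z = (x̄ - μ₀)/(σ/√n) = (497.0 - 497)/(5.2/√159) = 0.0. Critical value: ±1.96. Since |0.0| ≤ 1.96, Fail to reject H₀.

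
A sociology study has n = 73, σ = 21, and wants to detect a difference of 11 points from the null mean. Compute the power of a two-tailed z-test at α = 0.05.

SE = σ/√n = 21/√73 = 2.458. Non-centrality λ = d/SE = 11/2.458 = 4.475. Power ≈ Φ(λ - z_{α/2}) = Φ(4.475 - 1.96) = Φ(2.515) = 0.994.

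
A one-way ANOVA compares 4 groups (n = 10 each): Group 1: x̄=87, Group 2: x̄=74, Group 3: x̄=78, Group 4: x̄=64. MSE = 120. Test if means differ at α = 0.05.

Grand mean = 75.75. SS_between = 2727.5, MS_between = 909.17. F = 7.576, F_crit ≈ 2.866. Reject H₀.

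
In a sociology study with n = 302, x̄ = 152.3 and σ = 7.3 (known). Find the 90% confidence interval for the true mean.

CI = x̄ ± z*(σ/√n) = 152.3 ± 1.645(7.3/√302) = 152.3 ± 0.69 = (151.61, 152.99)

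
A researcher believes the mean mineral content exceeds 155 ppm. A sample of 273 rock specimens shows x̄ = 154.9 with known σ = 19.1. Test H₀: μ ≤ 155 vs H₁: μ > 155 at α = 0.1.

z = -0.087. Critical value: 1.28. Fail to reject H₀.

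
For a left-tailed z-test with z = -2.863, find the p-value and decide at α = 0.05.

p = P(Z < -2.863) = Φ(-2.863) ≈ 0.0021. Since p < 0.05, reject H₀ (significant) at α = 0.05.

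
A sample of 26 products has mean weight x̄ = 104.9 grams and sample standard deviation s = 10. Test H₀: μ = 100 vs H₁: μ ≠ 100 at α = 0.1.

t = (x̄ - μ₀)/(s/√n) = (104.9 - 100)/(10/√26) = 2.499. df = 25, critical t = ±1.708. Reject H₀.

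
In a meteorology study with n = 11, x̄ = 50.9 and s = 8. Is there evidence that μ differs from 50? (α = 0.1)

t = (x̄ - μ₀)/(s/√n) = (50.9 - 50)/(8/√11) = 0.373. df = 10, critical t = ±1.812. Fail to reject H₀.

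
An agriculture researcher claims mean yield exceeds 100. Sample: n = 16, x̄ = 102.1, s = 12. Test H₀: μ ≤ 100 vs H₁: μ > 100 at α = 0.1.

t = (102.1 - 100)/(12/√16) = 0.7, df = 15. Critical t = 1.341. Fail to reject H₀.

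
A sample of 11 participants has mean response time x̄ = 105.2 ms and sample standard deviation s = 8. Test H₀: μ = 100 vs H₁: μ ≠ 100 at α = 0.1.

t = (x̄ - μ₀)/(s/√n) = (105.2 - 100)/(8/√11) = 2.156. df = 10, critical t = ±1.812. Reject H₀.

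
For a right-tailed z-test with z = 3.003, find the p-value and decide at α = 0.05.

p = P(Z > 3.003) = 1 - Φ(3.003) ≈ 0.0013. Since p < 0.05, reject H₀ (significant) at α = 0.05.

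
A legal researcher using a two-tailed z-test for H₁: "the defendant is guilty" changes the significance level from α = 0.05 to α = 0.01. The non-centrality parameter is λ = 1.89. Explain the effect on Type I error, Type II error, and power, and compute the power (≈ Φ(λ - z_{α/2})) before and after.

Decreasing α from 0.05 to 0.01:
• Type I error rate decreases (α is the Type I rate by definition).
• Critical value moves from z_{α/2} = 1.96 to 2.576, so power = Φ(λ - z_{α/2}) goes from Φ(1.89 - 1.96) = 0.472 to Φ(1.89 - 2.576) = 0.246.
• Type II error rate β = 1 - power therefore increases (0.528 → 0.754).
Appropriate when false positives are costly — here, convicting an innocent person.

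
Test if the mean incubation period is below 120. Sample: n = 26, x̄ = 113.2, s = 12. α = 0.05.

t = (113.2 - 120)/(12/√26) = -2.889, df = 25. Critical t = -1.708. Reject H₀.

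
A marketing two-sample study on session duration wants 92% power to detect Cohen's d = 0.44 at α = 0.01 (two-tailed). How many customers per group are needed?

z_{α/2} = 2.576, z_β = Φ⁻¹(0.92) = 1.405. For small effect (d = 0.44): n per group = 2(z_{α/2} + z_β)²/d² = 2(2.576 + 1.405)²/0.44² = 163.7 → 164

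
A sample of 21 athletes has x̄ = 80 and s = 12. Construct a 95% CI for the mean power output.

CI = x̄ ± t*(s/√n) = 80 ± 2.086(12/√21) = (74.54, 85.46)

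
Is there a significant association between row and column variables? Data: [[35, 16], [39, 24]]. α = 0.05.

χ² = 0.559. df = 1, critical = 3.841. Fail to reject H₀. No evidence of dependence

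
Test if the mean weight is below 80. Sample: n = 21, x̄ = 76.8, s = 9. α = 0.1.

t = (76.8 - 80)/(9/√21) = -1.629, df = 20. Critical t = -1.325. Reject H₀.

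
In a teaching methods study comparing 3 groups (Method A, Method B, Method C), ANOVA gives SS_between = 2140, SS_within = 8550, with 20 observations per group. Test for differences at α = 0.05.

df_between = 2, df_within = 57. F = MS_between/MS_within = 1070.0/150.0 = 7.133. F_crit ≈ 3.159. Reject H₀. At least one mean differs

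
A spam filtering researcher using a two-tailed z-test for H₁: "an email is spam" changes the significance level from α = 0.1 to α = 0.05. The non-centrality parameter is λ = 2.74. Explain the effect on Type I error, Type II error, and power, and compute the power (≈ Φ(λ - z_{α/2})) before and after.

Decreasing α from 0.1 to 0.05:
• Type I error rate decreases (α is the Type I rate by definition).
• Critical value moves from z_{α/2} = 1.645 to 1.96, so power = Φ(λ - z_{α/2}) goes from Φ(2.74 - 1.645) = 0.863 to Φ(2.74 - 1.96) = 0.782.
• Type II error rate β = 1 - power therefore increases (0.137 → 0.218).
Appropriate when false positives are costly — here, a legitimate email is sent to the spam folder and the user misses it.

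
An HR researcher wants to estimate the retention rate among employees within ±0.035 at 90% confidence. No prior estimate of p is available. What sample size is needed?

Conservative approach: use p = 0.5 (maximizes p(1-p) = 0.25). n = z²(0.25)/E² = 1.645²×0.25/0.035² = 552.2 → n = 553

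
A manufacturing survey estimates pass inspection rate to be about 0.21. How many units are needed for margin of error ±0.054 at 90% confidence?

n = z²p(1-p)/E² = 1.645²×0.21×0.79/0.054² = 154.0 → n = 154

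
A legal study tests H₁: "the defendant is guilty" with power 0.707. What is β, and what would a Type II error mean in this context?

β = 1 - power = 1 - 0.707 = 0.293. A Type II error is failing to reject H₀ when H₀ is false (false negative) — here, failing to conclude that the defendant is guilty when in fact it is true. Consequence: acquitting a guilty person.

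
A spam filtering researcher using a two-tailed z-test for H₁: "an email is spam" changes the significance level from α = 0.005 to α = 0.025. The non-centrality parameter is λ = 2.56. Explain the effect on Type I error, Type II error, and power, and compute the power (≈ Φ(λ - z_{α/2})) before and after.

Increasing α from 0.005 to 0.025:
• Type I error rate increases (α is the Type I rate by definition).
• Critical value moves from z_{α/2} = 2.807 to 2.241, so power = Φ(λ - z_{α/2}) goes from Φ(2.56 - 2.807) = 0.402 to Φ(2.56 - 2.241) = 0.625.
• Type II error rate β = 1 - power therefore decreases (0.598 → 0.375).
Appropriate when false negatives are costly — here, a spam email lands in the inbox.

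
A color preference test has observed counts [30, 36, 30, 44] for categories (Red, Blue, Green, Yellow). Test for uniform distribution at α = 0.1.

Expected = 35 each. χ² = Σ(O-E)²/E = 3.771. df = 3, critical value = 6.251. Fail to reject H₀.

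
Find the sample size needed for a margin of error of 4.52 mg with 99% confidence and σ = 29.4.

n = (z*σ/E)² = (2.576×29.4/4.52)² = 280.7 → n = 281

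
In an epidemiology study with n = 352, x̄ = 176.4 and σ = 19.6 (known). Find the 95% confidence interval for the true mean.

CI = x̄ ± z*(σ/√n) = 176.4 ± 1.96(19.6/√352) = 176.4 ± 2.05 = (174.35, 178.45)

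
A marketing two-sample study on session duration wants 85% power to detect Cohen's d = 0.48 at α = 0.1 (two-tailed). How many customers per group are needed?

z_{α/2} = 1.645, z_β = Φ⁻¹(0.85) = 1.036. For small effect (d = 0.48): n per group = 2(z_{α/2} + z_β)²/d² = 2(1.645 + 1.036)²/0.48² = 62.4 → 63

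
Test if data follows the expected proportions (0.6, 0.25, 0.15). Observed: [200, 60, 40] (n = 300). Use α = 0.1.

Expected: [180.0, 75.0, 45.0]. χ² = 5.778. df = 2, critical = 4.605. Reject H₀.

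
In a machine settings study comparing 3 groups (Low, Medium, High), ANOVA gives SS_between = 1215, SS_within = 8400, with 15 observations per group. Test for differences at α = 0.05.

df_between = 2, df_within = 42. F = MS_between/MS_within = 607.5/200.0 = 3.038. F_crit ≈ 3.22. Fail to reject H₀.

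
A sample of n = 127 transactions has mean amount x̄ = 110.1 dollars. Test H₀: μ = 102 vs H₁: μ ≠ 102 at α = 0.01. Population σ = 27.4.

z = (x̄ - μ₀)/(σ/√n) = (110.1 - 102)/(27.4/√127) = 3.331. Critical value: ±2.576. Since |3.331| > 2.576, Reject H₀.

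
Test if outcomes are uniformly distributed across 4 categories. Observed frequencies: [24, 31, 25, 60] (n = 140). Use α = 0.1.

Expected = 35 each. χ² = Σ(O-E)²/E = 24.629. df = 3, critical value = 6.251. Reject H₀.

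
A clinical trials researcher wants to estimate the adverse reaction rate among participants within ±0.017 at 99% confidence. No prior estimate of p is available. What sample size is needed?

Conservative approach: use p = 0.5 (maximizes p(1-p) = 0.25). n = z²(0.25)/E² = 2.576²×0.25/0.017² = 5740.3 → n = 5741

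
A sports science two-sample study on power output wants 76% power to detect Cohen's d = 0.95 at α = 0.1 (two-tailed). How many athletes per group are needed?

z_{α/2} = 1.645, z_β = Φ⁻¹(0.76) = 0.706. For large effect (d = 0.95): n per group = 2(z_{α/2} + z_β)²/d² = 2(1.645 + 0.706)²/0.95² = 12.2 → 13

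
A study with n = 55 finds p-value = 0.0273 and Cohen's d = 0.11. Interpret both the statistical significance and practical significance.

Statistically significant (p = 0.0273 < 0.05). Cohen's d = 0.11 indicates a very small effect size. Both statistical and practical significance should be considered.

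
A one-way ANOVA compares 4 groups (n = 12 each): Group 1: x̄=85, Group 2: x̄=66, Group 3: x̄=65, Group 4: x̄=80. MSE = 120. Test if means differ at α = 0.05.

Grand mean = 74.0. SS_between = 3624.0, MS_between = 1208.0. F = 10.067, F_crit ≈ 2.816. Reject H₀.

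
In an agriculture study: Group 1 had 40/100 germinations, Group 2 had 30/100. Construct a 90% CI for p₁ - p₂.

p̂₁ = 0.4, p̂₂ = 0.3. Difference = 0.1. CI = (-0.01, 0.21)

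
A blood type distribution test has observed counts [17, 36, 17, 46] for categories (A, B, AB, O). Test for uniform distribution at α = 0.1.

Expected = 29 each. χ² = Σ(O-E)²/E = 21.586. df = 3, critical value = 6.251. Reject H₀.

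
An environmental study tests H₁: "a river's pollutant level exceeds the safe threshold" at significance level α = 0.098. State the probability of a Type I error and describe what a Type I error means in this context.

P(Type I error) = α = 0.098. A Type I error is rejecting H₀ when H₀ is actually true (false positive) — here, concluding that a river's pollutant level exceeds the safe threshold when in fact this is not the case. Consequence: shutting down a compliant factory unnecessarily.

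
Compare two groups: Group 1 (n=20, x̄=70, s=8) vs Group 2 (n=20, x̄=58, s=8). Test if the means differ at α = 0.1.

Pooled sp = 8.0. t = 4.743, df = 38. Critical t = ±1.686. Reject H₀.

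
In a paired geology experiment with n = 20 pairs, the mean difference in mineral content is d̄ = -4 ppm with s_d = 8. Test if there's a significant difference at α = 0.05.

t = d̄/(s_d/√n) = -4/(8/√20) = -2.236. df = 19, critical t = ±2.093. Reject H₀.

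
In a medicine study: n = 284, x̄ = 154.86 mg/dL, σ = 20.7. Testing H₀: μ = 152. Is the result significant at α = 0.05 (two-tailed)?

z = (154.86 - 152)/(20.7/√284) = 2.328. Since |z| > 1.96, significant at α = 0.05.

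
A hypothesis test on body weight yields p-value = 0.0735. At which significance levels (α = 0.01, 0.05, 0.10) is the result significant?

p = 0.0735. Significant at: α = 0.1.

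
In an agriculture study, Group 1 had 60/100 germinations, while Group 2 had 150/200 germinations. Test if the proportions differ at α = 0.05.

p̂₁ = 0.6, p̂₂ = 0.75, pooled p̂ = 0.7. z = -2.673. Critical: ±1.96. Reject H₀.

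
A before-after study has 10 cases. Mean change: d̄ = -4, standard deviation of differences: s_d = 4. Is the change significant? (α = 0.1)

t = d̄/(s_d/√n) = -4/(4/√10) = -3.162. df = 9, critical t = ±1.833. Reject H₀.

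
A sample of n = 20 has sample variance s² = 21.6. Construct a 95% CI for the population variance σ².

df = 19. χ²_{0.025} = 32.852, χ²_{0.975} = 8.907. CI for σ² = ((n-1)s²/χ²_{α/2}, (n-1)s²/χ²_{1-α/2}) = (19·21.6/32.852, 19·21.6/8.907) = (12.49, 46.08)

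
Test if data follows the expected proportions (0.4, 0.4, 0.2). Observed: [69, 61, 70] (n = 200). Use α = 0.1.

Expected: [80.0, 80.0, 40.0]. χ² = 28.525. df = 2, critical = 4.605. Reject H₀.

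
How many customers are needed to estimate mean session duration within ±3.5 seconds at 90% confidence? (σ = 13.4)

n = (z*σ/E)² = (1.645×13.4/3.5)² = 39.7 → n = 40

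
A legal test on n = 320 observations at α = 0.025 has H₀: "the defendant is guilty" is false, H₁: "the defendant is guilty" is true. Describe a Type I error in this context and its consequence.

Type I error: rejecting H₀ when it is true — concluding that the defendant is guilty when in fact it is not. Consequence: convicting an innocent person.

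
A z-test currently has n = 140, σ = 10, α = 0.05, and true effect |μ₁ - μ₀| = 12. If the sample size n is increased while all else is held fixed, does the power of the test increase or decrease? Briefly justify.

Power increases: a larger n shrinks the standard error σ/√n, moving the sampling distribution under H₁ further from the critical value.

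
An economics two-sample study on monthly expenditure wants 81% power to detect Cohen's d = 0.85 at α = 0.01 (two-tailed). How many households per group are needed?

z_{α/2} = 2.576, z_β = Φ⁻¹(0.81) = 0.878. For large effect (d = 0.85): n per group = 2(z_{α/2} + z_β)²/d² = 2(2.576 + 0.878)²/0.85² = 33.02 → 34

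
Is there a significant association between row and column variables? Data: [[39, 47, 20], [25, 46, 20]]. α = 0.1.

χ² = 1.942. df = 2, critical = 4.605. Fail to reject H₀. No evidence of dependence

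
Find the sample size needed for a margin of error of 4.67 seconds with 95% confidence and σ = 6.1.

n = (z*σ/E)² = (1.96×6.1/4.67)² = 6.6 → n = 7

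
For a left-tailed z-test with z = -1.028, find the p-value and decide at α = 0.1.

p = P(Z < -1.028) = Φ(-1.028) ≈ 0.152. Since p ≥ 0.1, fail to reject H₀ (not significant) at α = 0.1.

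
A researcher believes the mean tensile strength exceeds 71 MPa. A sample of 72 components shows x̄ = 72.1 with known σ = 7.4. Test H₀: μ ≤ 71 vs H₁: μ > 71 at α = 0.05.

z = 1.261. Critical value: 1.645. Fail to reject H₀.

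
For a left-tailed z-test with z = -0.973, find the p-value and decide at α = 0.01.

p = P(Z < -0.973) = Φ(-0.973) ≈ 0.1653. Since p ≥ 0.01, fail to reject H₀ (not significant) at α = 0.01.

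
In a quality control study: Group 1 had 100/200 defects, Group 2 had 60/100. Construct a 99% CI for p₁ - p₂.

p̂₁ = 0.5, p̂₂ = 0.6. Difference = -0.1. CI = (-0.256, 0.056)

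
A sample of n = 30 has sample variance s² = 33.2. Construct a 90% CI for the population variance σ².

df = 29. χ²_{0.05} = 42.557, χ²_{0.95} = 17.708. CI for σ² = ((n-1)s²/χ²_{α/2}, (n-1)s²/χ²_{1-α/2}) = (29·33.2/42.557, 29·33.2/17.708) = (22.62, 54.37)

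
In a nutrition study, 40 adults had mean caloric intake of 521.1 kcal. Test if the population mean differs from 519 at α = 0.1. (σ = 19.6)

z = (x̄ - μ₀)/(σ/√n) = (521.1 - 519)/(19.6/√40) = 0.678. Critical value: ±1.645. Since |0.678| ≤ 1.645, Fail to reject H₀.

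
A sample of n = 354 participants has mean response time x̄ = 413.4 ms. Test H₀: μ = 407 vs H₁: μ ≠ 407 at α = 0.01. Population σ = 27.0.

z = (x̄ - μ₀)/(σ/√n) = (413.4 - 407)/(27.0/√354) = 4.46. Critical value: ±2.576. Since |4.46| > 2.576, Reject H₀.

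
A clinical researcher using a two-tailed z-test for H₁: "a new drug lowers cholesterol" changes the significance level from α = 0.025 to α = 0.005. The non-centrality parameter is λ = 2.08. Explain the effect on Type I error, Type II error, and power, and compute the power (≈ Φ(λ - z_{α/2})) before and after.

Decreasing α from 0.025 to 0.005:
• Type I error rate decreases (α is the Type I rate by definition).
• Critical value moves from z_{α/2} = 2.241 to 2.807, so power = Φ(λ - z_{α/2}) goes from Φ(2.08 - 2.241) = 0.436 to Φ(2.08 - 2.807) = 0.234.
• Type II error rate β = 1 - power therefore increases (0.564 → 0.766).
Appropriate when false positives are costly — here, approving an ineffective drug — patients take a useless medication and may skip effective alternatives.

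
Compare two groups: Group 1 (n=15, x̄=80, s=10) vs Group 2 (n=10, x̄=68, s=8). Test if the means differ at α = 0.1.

Pooled sp = 9.27. t = 3.171, df = 23. Critical t = ±1.714. Reject H₀.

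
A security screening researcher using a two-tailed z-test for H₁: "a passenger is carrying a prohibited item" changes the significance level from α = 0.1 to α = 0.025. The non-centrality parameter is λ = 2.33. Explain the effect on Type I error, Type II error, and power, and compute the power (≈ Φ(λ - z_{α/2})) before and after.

Decreasing α from 0.1 to 0.025:
• Type I error rate decreases (α is the Type I rate by definition).
• Critical value moves from z_{α/2} = 1.645 to 2.241, so power = Φ(λ - z_{α/2}) goes from Φ(2.33 - 1.645) = 0.753 to Φ(2.33 - 2.241) = 0.535.
• Type II error rate β = 1 - power therefore increases (0.247 → 0.465).
Appropriate when false positives are costly — here, detaining an innocent passenger — delay and inconvenience.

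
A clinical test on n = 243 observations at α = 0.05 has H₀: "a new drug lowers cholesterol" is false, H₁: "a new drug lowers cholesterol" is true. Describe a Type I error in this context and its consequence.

Type I error: rejecting H₀ when it is true — concluding that a new drug lowers cholesterol when in fact it is not. Consequence: approving an ineffective drug — patients take a useless medication and may skip effective alternatives.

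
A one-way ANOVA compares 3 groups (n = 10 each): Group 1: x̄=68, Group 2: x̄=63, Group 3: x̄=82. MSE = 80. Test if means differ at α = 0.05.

Grand mean = 71.0. SS_between = 1940.0, MS_between = 970.0. F = 12.125, F_crit ≈ 3.354. Reject H₀.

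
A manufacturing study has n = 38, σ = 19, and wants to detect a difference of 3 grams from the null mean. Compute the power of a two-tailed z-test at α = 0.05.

SE = σ/√n = 19/√38 = 3.082. Non-centrality λ = d/SE = 3/3.082 = 0.973. Power ≈ Φ(λ - z_{α/2}) = Φ(0.973 - 1.96) = Φ(-0.987) = 0.162.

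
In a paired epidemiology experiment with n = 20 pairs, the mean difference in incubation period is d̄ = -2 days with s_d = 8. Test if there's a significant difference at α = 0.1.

t = d̄/(s_d/√n) = -2/(8/√20) = -1.118. df = 19, critical t = ±1.729. Fail to reject H₀.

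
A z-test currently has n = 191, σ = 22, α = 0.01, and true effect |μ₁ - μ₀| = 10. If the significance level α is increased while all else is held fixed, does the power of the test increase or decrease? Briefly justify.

Power increases: a larger α lowers the critical value, so more of the H₁ sampling distribution falls in the rejection region.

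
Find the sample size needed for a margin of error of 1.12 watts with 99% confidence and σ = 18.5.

n = (z*σ/E)² = (2.576×18.5/1.12)² = 1810.5 → n = 1811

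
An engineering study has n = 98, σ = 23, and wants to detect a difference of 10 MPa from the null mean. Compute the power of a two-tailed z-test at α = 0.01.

SE = σ/√n = 23/√98 = 2.323. Non-centrality λ = d/SE = 10/2.323 = 4.304. Power ≈ Φ(λ - z_{α/2}) = Φ(4.304 - 2.576) = Φ(1.728) = 0.958.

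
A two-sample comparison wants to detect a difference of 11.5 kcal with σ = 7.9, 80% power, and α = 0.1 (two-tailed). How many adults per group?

n per group = 2(z_α/2 + z_β)²σ²/d² = 2×(1.645 + 0.84)²×7.9²/11.5² = 5.8 → n = 6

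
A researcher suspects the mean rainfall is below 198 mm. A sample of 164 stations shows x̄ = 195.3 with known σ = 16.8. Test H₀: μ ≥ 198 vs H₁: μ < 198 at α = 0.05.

z = -2.058. Critical value: -1.645. Reject H₀.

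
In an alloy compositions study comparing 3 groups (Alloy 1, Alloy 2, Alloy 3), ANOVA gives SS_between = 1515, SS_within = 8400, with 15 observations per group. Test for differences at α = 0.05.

df_between = 2, df_within = 42. F = MS_between/MS_within = 757.5/200.0 = 3.788. F_crit ≈ 3.22. Reject H₀. At least one mean differs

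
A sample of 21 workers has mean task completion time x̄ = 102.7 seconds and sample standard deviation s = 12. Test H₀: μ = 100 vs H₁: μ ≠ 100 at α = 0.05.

t = (x̄ - μ₀)/(s/√n) = (102.7 - 100)/(12/√21) = 1.031. df = 20, critical t = ±2.086. Fail to reject H₀.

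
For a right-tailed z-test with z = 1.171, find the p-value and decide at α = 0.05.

p = P(Z > 1.171) = 1 - Φ(1.171) ≈ 0.1208. Since p ≥ 0.05, fail to reject H₀ (not significant) at α = 0.05.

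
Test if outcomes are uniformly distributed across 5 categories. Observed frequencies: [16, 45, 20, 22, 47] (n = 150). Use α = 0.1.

Expected = 30 each. χ² = Σ(O-E)²/E = 29.133. df = 4, critical value = 7.779. Reject H₀.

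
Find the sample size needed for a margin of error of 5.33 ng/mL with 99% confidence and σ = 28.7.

n = (z*σ/E)² = (2.576×28.7/5.33)² = 192.4 → n = 193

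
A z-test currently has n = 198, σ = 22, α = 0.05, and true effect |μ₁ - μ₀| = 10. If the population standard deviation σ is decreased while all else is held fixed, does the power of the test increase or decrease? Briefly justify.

Power increases: a smaller σ shrinks the standard error σ/√n, moving the sampling distribution under H₁ further from the critical value.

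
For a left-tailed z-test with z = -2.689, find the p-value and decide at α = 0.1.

p = P(Z < -2.689) = Φ(-2.689) ≈ 0.0036. Since p < 0.1, reject H₀ (significant) at α = 0.1.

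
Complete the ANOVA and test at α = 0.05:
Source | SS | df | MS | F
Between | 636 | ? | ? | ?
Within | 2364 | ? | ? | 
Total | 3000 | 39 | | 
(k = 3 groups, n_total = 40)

df_between = 2, df_within = 37. MS_between = 318.0, MS_within = 63.89. F = 4.977, F_crit ≈ 3.252. Reject H₀.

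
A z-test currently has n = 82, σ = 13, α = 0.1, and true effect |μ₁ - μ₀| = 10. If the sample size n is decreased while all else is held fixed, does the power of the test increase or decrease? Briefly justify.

Power decreases: a smaller n inflates the standard error σ/√n, pulling the sampling distribution under H₁ back toward the critical value.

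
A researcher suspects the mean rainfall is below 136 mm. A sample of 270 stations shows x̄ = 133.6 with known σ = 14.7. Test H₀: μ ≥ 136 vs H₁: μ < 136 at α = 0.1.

z = -2.683. Critical value: -1.28. Reject H₀.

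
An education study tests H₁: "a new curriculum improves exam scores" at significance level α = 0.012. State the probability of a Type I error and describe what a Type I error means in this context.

P(Type I error) = α = 0.012. A Type I error is rejecting H₀ when H₀ is actually true (false positive) — here, concluding that a new curriculum improves exam scores when in fact this is not the case. Consequence: adopting a curriculum that gives no real benefit — disruption for nothing.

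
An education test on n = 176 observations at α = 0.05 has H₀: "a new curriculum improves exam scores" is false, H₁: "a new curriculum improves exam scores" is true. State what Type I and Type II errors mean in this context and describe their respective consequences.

Type I (false positive): concluding that a new curriculum improves exam scores when it is not — adopting a curriculum that gives no real benefit — disruption for nothing. Type II (false negative): failing to conclude that a new curriculum improves exam scores when it is — keeping the old curriculum when the new one would have helped students. Which is costlier depends on domain priorities and is a judgement call rather than a statistical fact.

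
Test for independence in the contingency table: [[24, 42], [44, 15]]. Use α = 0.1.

χ² = 18.337. df = 1, critical = 2.706. Reject H₀. Variables are dependent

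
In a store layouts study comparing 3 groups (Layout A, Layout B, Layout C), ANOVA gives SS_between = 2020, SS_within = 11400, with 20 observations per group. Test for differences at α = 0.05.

df_between = 2, df_within = 57. F = MS_between/MS_within = 1010.0/200.0 = 5.05. F_crit ≈ 3.159. Reject H₀. At least one mean differs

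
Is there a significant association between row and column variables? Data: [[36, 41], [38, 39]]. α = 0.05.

χ² = 0.104. df = 1, critical = 3.841. Fail to reject H₀. No evidence of dependence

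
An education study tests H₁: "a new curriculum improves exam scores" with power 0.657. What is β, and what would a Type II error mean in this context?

β = 1 - power = 1 - 0.657 = 0.343. A Type II error is failing to reject H₀ when H₀ is false (false negative) — here, failing to conclude that a new curriculum improves exam scores when in fact it is true. Consequence: keeping the old curriculum when the new one would have helped students.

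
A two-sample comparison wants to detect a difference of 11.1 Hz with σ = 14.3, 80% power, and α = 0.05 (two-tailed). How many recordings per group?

n per group = 2(z_α/2 + z_β)²σ²/d² = 2×(1.96 + 0.84)²×14.3²/11.1² = 26.02 → n = 27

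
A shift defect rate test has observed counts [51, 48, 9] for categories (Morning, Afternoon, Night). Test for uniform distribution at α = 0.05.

Expected = 36 each. χ² = Σ(O-E)²/E = 30.5. df = 2, critical value = 5.991. Reject H₀.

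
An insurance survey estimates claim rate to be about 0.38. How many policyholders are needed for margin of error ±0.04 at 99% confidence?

n = z²p(1-p)/E² = 2.576²×0.38×0.62/0.04² = 977.1 → n = 978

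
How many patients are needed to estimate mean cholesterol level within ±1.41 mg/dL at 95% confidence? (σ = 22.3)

n = (z*σ/E)² = (1.96×22.3/1.41)² = 960.9 → n = 961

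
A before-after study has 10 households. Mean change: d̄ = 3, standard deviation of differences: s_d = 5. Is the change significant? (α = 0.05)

t = d̄/(s_d/√n) = 3/(5/√10) = 1.897. df = 9, critical t = ±2.262. Fail to reject H₀.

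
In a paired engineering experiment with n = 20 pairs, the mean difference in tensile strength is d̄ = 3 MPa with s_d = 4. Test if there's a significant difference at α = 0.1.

t = d̄/(s_d/√n) = 3/(4/√20) = 3.354. df = 19, critical t = ±1.729. Reject H₀.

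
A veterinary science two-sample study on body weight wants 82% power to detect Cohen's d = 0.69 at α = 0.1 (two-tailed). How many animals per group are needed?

z_{α/2} = 1.645, z_β = Φ⁻¹(0.82) = 0.915. For medium effect (d = 0.69): n per group = 2(z_{α/2} + z_β)²/d² = 2(1.645 + 0.915)²/0.69² = 27.5 → 28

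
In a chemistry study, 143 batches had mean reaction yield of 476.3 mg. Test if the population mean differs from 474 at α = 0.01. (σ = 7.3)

z = (x̄ - μ₀)/(σ/√n) = (476.3 - 474)/(7.3/√143) = 3.768. Critical value: ±2.576. Since |3.768| > 2.576, Reject H₀.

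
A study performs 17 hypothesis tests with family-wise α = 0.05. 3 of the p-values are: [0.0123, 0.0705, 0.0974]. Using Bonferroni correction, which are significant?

Bonferroni α = 0.05/17 = 0.00294. None of the given p-values are significant.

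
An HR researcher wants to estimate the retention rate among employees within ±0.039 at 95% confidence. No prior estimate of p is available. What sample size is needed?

Conservative approach: use p = 0.5 (maximizes p(1-p) = 0.25). n = z²(0.25)/E² = 1.96²×0.25/0.039² = 631.4 → n = 632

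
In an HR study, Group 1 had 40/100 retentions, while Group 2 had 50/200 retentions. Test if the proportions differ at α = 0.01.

p̂₁ = 0.4, p̂₂ = 0.25, pooled p̂ = 0.3. z = 2.673. Critical: ±2.576. Reject H₀.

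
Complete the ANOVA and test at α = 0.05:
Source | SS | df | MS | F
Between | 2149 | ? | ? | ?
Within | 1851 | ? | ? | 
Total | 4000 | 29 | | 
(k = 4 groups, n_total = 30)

df_between = 3, df_within = 26. MS_between = 716.33, MS_within = 71.19. F = 10.062, F_crit ≈ 2.975. Reject H₀.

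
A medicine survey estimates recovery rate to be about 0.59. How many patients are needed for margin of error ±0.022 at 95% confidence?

n = z²p(1-p)/E² = 1.96²×0.59×0.41/0.022² = 1920.01 → n = 1921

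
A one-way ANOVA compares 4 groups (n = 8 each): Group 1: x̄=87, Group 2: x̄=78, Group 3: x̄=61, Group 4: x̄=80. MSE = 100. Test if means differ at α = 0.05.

Grand mean = 76.5. SS_between = 2920.0, MS_between = 973.33. F = 9.733, F_crit ≈ 2.947. Reject H₀.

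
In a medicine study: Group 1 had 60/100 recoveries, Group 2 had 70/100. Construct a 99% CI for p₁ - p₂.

p̂₁ = 0.6, p̂₂ = 0.7. Difference = -0.1. CI = (-0.273, 0.073)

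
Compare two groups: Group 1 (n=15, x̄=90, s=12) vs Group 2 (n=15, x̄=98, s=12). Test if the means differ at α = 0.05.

Pooled sp = 12.0. t = -1.826, df = 28. Critical t = ±2.048. Fail to reject H₀.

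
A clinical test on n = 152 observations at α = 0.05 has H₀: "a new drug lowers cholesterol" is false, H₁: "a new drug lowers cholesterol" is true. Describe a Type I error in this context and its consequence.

Type I error: rejecting H₀ when it is true — concluding that a new drug lowers cholesterol when in fact it is not. Consequence: approving an ineffective drug — patients take a useless medication and may skip effective alternatives.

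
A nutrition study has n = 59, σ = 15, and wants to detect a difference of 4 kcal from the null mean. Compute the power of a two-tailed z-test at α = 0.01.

SE = σ/√n = 15/√59 = 1.953. Non-centrality λ = d/SE = 4/1.953 = 2.048. Power ≈ Φ(λ - z_{α/2}) = Φ(2.048 - 2.576) = Φ(-0.528) = 0.299.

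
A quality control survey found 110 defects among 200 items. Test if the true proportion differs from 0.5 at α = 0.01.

p̂ = 0.55, p₀ = 0.5. z = (p̂ - p₀)/√(p₀(1-p₀)/n) = 1.414. Critical: ±2.576. Fail to reject H₀.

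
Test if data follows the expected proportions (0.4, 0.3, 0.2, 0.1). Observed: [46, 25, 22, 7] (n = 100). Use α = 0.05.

Expected: [40.0, 30.0, 20.0, 10.0]. χ² = 2.833. df = 3, critical = 7.815. Fail to reject H₀.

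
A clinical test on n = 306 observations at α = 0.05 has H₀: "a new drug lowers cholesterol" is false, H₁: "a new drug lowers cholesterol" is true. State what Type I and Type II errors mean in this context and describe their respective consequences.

Type I (false positive): concluding that a new drug lowers cholesterol when it is not — approving an ineffective drug — patients take a useless medication and may skip effective alternatives. Type II (false negative): failing to conclude that a new drug lowers cholesterol when it is — shelving an effective drug — patients miss out on a treatment that would have helped. Which is costlier depends on domain priorities and is a judgement call rather than a statistical fact.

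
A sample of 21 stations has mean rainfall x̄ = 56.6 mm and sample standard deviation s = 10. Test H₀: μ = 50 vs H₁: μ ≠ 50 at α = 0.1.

t = (x̄ - μ₀)/(s/√n) = (56.6 - 50)/(10/√21) = 3.024. df = 20, critical t = ±1.725. Reject H₀.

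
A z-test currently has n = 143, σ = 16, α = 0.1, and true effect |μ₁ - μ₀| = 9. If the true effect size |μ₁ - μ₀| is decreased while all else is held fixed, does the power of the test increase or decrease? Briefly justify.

Power decreases: a smaller true effect decreases the non-centrality λ = |μ₁ - μ₀|/(σ/√n).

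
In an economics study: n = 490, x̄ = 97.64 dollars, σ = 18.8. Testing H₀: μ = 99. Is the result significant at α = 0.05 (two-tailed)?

z = (97.64 - 99)/(18.8/√490) = -1.601. Since |z| ≤ 1.96, not significant at α = 0.05.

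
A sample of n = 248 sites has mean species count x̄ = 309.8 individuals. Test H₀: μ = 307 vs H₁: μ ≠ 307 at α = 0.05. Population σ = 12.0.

z = (x̄ - μ₀)/(σ/√n) = (309.8 - 307)/(12.0/√248) = 3.675. Critical value: ±1.96. Since |3.675| > 1.96, Reject H₀.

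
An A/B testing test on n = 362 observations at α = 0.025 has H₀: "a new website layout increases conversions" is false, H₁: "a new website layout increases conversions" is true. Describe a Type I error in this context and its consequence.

Type I error: rejecting H₀ when it is true — concluding that a new website layout increases conversions when in fact it is not. Consequence: rolling out a layout that doesn't actually help — wasted engineering effort.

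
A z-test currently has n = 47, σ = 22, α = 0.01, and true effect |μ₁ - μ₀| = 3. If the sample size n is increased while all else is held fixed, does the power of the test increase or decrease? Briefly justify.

Power increases: a larger n shrinks the standard error σ/√n, moving the sampling distribution under H₁ further from the critical value.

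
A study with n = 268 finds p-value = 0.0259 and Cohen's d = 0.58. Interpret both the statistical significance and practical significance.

Statistically significant (p = 0.0259 < 0.05). Cohen's d = 0.58 indicates a medium effect size. Both statistical and practical significance should be considered.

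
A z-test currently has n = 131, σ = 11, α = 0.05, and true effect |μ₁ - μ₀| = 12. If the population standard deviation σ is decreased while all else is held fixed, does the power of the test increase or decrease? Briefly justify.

Power increases: a smaller σ shrinks the standard error σ/√n, moving the sampling distribution under H₁ further from the critical value.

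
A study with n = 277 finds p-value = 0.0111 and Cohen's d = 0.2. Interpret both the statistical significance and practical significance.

Statistically significant (p = 0.0111 < 0.05). Cohen's d = 0.2 indicates a small effect size. Both statistical and practical significance should be considered.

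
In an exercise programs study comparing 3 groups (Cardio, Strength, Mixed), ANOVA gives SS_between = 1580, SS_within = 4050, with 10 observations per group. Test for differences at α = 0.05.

df_between = 2, df_within = 27. F = MS_between/MS_within = 790.0/150.0 = 5.267. F_crit ≈ 3.354. Reject H₀. At least one mean differs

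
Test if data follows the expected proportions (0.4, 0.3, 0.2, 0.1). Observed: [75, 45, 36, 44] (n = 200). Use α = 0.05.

Expected: [80.0, 60.0, 40.0, 20.0]. χ² = 33.263. df = 3, critical = 7.815. Reject H₀.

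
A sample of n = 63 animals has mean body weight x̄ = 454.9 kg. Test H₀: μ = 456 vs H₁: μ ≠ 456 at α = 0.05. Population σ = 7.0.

z = (x̄ - μ₀)/(σ/√n) = (454.9 - 456)/(7.0/√63) = -1.247. Critical value: ±1.96. Since |-1.247| ≤ 1.96, Fail to reject H₀.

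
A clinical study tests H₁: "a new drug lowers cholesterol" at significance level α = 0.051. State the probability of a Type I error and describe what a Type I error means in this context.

P(Type I error) = α = 0.051. A Type I error is rejecting H₀ when H₀ is actually true (false positive) — here, concluding that a new drug lowers cholesterol when in fact this is not the case. Consequence: approving an ineffective drug — patients take a useless medication and may skip effective alternatives.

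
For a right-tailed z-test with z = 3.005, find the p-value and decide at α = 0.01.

p = P(Z > 3.005) = 1 - Φ(3.005) ≈ 0.0013. Since p < 0.01, reject H₀ (significant) at α = 0.01.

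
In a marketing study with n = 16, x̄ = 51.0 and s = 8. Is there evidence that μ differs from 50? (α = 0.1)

t = (x̄ - μ₀)/(s/√n) = (51.0 - 50)/(8/√16) = 0.5. df = 15, critical t = ±1.753. Fail to reject H₀.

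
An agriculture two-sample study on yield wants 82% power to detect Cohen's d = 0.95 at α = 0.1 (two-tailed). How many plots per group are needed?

z_{α/2} = 1.645, z_β = Φ⁻¹(0.82) = 0.915. For large effect (d = 0.95): n per group = 2(z_{α/2} + z_β)²/d² = 2(1.645 + 0.915)²/0.95² = 14.5 → 15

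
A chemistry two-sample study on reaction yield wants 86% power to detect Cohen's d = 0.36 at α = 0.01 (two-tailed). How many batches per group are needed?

z_{α/2} = 2.576, z_β = Φ⁻¹(0.86) = 1.08. For small effect (d = 0.36): n per group = 2(z_{α/2} + z_β)²/d² = 2(2.576 + 1.08)²/0.36² = 206.3 → 207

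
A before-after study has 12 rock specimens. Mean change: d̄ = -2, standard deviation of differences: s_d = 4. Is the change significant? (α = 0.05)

t = d̄/(s_d/√n) = -2/(4/√12) = -1.732. df = 11, critical t = ±2.201. Fail to reject H₀.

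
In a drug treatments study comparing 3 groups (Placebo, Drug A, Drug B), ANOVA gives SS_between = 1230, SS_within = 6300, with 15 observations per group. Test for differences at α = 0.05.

df_between = 2, df_within = 42. F = MS_between/MS_within = 615.0/150.0 = 4.1. F_crit ≈ 3.22. Reject H₀. At least one mean differs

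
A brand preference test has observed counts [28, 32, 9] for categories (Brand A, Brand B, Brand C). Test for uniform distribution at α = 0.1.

Expected = 23 each. χ² = Σ(O-E)²/E = 13.13. df = 2, critical value = 4.605. Reject H₀.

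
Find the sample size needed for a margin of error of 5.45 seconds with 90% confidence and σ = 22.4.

n = (z*σ/E)² = (1.645×22.4/5.45)² = 45.7 → n = 46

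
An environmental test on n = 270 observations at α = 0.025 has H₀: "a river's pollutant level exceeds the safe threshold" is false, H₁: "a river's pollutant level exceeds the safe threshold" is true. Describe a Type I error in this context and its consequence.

Type I error: rejecting H₀ when it is true — concluding that a river's pollutant level exceeds the safe threshold when in fact it is not. Consequence: shutting down a compliant factory unnecessarily.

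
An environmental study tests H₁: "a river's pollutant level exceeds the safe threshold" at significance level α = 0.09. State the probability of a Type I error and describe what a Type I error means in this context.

P(Type I error) = α = 0.09. A Type I error is rejecting H₀ when H₀ is actually true (false positive) — here, concluding that a river's pollutant level exceeds the safe threshold when in fact this is not the case. Consequence: shutting down a compliant factory unnecessarily.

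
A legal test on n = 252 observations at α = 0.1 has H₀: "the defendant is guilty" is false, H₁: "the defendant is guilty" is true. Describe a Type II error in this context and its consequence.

Type II error: failing to reject H₀ when it is false — concluding that the defendant is guilty is not supported when in fact it is. Consequence: acquitting a guilty person.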